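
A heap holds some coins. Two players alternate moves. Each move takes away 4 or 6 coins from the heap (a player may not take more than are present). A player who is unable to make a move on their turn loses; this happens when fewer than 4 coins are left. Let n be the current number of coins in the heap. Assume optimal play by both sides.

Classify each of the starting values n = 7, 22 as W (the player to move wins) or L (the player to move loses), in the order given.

Build the W/L table. Terminal = L. A non-terminal position is W if it has a move to some L; otherwise it is L.
n=0: no move → L
n=1: no move → L
n=2: no move → L
n=3: no move → L
n=4: can move to 0, which is L ⇒ W
n=5: can move to 1, which is L ⇒ W
n=6: can move to 2, which is L ⇒ W
n=7: can move to 3, which is L ⇒ W
n=8: can move to 2, which is L ⇒ W
n=9: can move to 3, which is L ⇒ W
n=10: moves to 6(W), 4(W); every one is W ⇒ L
n=11: moves to 7(W), 5(W); every one is W ⇒ L
n=12: moves to 8(W), 6(W); every one is W ⇒ L
n=13: moves to 9(W), 7(W); every one is W ⇒ L
n=14: can move to 10, which is L ⇒ W
n=15: can move to 11, which is L ⇒ W
n=16: can move to 12, which is L ⇒ W
n=17: can move to 13, which is L ⇒ W
n=18: can move to 12, which is L ⇒ W
n=19: can move to 13, which is L ⇒ W
n=20: moves to 16(W), 14(W); every one is W ⇒ L
n=21: moves to 17(W), 15(W); every one is W ⇒ L
n=22: moves to 18(W), 16(W); every one is W ⇒ L

7: W, 22: L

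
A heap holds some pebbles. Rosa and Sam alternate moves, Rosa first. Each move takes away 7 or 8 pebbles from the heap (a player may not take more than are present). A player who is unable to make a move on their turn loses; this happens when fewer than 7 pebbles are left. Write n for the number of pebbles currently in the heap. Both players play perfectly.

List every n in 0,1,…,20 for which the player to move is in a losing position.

Build the W/L table. Terminal = L. A non-terminal position is W if it has a move to some L; otherwise it is L.
n=0: no move → L
n=1: no move → L
n=2: no move → L
n=3: no move → L
n=4: no move → L
n=5: no move → L
n=6: no move → L
n=7: W (go to 0, an L position)
n=8: W (go to 1, an L position)
n=9: W (go to 2, an L position)
n=10: W (go to 3, an L position)
n=11: W (go to 4, an L position)
n=12: W (go to 5, an L position)
n=13: W (go to 6, an L position)
n=14: W (go to 6, an L position)
n=15: L (options 8(W), 7(W) are all W)
n=16: L (options 9(W), 8(W) are all W)
n=17: L (options 10(W), 9(W) are all W)
n=18: L (options 11(W), 10(W) are all W)
n=19: L (options 12(W), 11(W) are all W)
n=20: L (options 13(W), 12(W) are all W)
Reading off the rows marked L gives the requested list; there are 13 such values of n.

0, 1, 2, 3, 4, 5, 6, 15, 16, 17, 18, 19, 20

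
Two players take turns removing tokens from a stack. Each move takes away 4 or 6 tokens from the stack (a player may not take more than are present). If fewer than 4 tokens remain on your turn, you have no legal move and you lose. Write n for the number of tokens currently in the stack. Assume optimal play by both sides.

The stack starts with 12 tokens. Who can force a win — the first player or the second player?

Classify positions by backward induction: terminal positions (no move available) are L. From any other position, the mover wins iff some move reaches an L.
n=0: no move → L
n=1: no move → L
n=2: no move → L
n=3: no move → L
n=4: W (go to 0, an L position)
n=5: W (go to 1, an L position)
n=6: W (go to 2, an L position)
n=7: W (go to 3, an L position)
n=8: W (go to 2, an L position)
n=9: W (go to 3, an L position)
n=10: L (options 6(W), 4(W) are all W)
n=11: L (options 7(W), 5(W) are all W)
n=12: L (options 8(W), 6(W) are all W)
Every move from 12 reaches a W position, so the mover loses.

The second player wins.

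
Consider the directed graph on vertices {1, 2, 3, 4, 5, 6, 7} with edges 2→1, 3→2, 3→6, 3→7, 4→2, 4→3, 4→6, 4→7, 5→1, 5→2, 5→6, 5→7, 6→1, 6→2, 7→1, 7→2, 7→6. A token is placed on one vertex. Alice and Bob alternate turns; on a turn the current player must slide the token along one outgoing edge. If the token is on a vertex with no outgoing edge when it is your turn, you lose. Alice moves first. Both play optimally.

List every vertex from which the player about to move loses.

Work bottom-up. With no move the player to move loses. Otherwise the position is W if at least one move leads to an L position for the opponent, and L if every move leads to a W.
Every edge goes from a vertex to one that appears earlier in the order 1, 2, 6, 7, 3, 4, 5, so processing vertices in that order labels each vertex after all of its successors.
1: no outgoing edge → L
2: can move to 1, which is L ⇒ W
6: can move to 1, which is L ⇒ W
7: can move to 1, which is L ⇒ W
3: moves to 7(W), 6(W), 2(W); every one is W ⇒ L
4: can move to 3, which is L ⇒ W
5: can move to 1, which is L ⇒ W
Reading off the rows marked L gives the requested list; there are 2 such vertices.

1, 3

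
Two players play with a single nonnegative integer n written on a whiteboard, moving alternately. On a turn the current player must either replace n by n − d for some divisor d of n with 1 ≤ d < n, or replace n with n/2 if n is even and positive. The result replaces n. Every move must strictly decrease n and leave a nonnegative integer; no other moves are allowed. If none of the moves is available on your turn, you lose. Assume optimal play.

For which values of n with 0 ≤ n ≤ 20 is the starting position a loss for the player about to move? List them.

0, 1, 3, 5, 7, 9, 11, 13, 15, 17, 19

Build the W/L table. Terminal = L. A non-terminal position is W if it has a move to some L; otherwise it is L.
n=0: no move → L
n=1: no move → L
n=2: W (go to 1, an L position)
n=3: L (sole option 2(W) is W)
n=4: W (go to 3, an L position)
n=5: L (sole option 4(W) is W)
n=6: W (go to 3, an L position)
n=7: L (sole option 6(W) is W)
n=8: W (go to 7, an L position)
n=9: L (options 6(W), 8(W) are all W)
n=10: W (go to 5, an L position)
n=11: L (sole option 10(W) is W)
n=12: W (go to 9, an L position)
n=13: L (sole option 12(W) is W)
n=14: W (go to 7, an L position)
n=15: L (options 10(W), 12(W), 14(W) are all W)
n=16: W (go to 15, an L position)
n=17: L (sole option 16(W) is W)
n=18: W (go to 9, an L position)
n=19: L (sole option 18(W) is W)
n=20: W (go to 15, an L position)
Reading off the rows marked L gives the requested list; there are 11 such values of n.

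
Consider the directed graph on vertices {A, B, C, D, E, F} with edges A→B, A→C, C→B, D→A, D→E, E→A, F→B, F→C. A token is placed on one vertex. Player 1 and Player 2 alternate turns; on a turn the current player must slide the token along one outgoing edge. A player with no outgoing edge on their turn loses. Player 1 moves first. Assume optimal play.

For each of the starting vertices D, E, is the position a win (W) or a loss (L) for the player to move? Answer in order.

D: W, E: L

Build the W/L table. Terminal = L. A non-terminal position is W if it has a move to some L; otherwise it is L.
Every edge goes from a vertex to one that appears earlier in the order B, C, A, E, F, D, so processing vertices in that order labels each vertex after all of its successors.
B: no outgoing edge → L
C: reaches L-position B → W
A: reaches L-position B → W
E: only reaches A(W), which is W → L
F: reaches L-position B → W
D: reaches L-position E → W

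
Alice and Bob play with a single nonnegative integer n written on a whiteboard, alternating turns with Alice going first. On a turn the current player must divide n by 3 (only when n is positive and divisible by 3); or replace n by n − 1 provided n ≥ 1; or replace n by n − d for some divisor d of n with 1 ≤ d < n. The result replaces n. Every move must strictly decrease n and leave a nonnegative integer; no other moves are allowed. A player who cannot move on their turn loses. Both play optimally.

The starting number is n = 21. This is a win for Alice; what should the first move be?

Build the W/L table. Terminal = L. A non-terminal position is W if it has a move to some L; otherwise it is L.
n=0: no move → L
n=1: →0(L), so W
n=2: →1(W) only, which is W, so L
n=3: →2(L), so W
n=4: →2(L), so W
n=5: →4(W) only, which is W, so L
n=6: →2(L), so W
n=7: →6(W) only, which is W, so L
n=8: →7(L), so W
n=9: →3(W), 6(W), 8(W) — all W, so L
n=10: →5(L), so W
n=11: →10(W) only, which is W, so L
n=12: →9(L), so W
n=13: →12(W) only, which is W, so L
n=14: →7(L), so W
n=15: →5(L), so W
n=16: →8(W), 12(W), 14(W), 15(W) — all W, so L
n=17: →16(L), so W
n=18: →9(L), so W
n=19: →18(W) only, which is W, so L
n=20: →16(L), so W
n=21: →7(L), so W
From 21, the L positions reachable in one move are: 7.

Move to 7.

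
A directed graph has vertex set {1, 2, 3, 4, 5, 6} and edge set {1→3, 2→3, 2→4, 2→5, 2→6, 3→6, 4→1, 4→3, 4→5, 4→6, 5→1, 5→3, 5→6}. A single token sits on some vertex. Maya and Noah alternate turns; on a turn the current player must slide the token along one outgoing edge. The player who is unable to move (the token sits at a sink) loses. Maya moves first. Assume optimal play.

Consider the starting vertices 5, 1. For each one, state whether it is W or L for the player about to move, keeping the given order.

5: W, 1: L

Use the standard recursion: the mover loses at a terminal position; elsewhere, the mover wins exactly when some move hands the opponent an L position.
Every edge goes from a vertex to one that appears earlier in the order 6, 3, 1, 5, 4, 2, so processing vertices in that order labels each vertex after all of its successors.
6: no outgoing edge → L
3: W (go to 6, an L position)
1: L (sole option 3(W) is W)
5: W (go to 1, an L position)
4: W (go to 1, an L position)
2: W (go to 6, an L position)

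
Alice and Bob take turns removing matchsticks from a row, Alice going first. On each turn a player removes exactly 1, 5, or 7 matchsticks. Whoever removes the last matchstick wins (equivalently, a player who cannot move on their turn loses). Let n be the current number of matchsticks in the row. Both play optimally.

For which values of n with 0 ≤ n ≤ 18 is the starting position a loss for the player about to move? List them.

0, 2, 4, 6, 8, 10, 12, 14, 16, 18

Compute win/loss labels from the base case upward. A position with no move is L. Any other position is W if it can reach an L in one move, else L.
n=0: no move → L
n=1: W (go to 0, an L position)
n=2: L (sole option 1(W) is W)
n=3: W (go to 2, an L position)
n=4: L (sole option 3(W) is W)
n=5: W (go to 4, an L position)
n=6: L (options 5(W), 1(W) are all W)
n=7: W (go to 6, an L position)
n=8: L (options 7(W), 3(W), 1(W) are all W)
n=9: W (go to 8, an L position)
n=10: L (options 9(W), 5(W), 3(W) are all W)
n=11: W (go to 10, an L position)
n=12: L (options 11(W), 7(W), 5(W) are all W)
n=13: W (go to 12, an L position)
n=14: L (options 13(W), 9(W), 7(W) are all W)
n=15: W (go to 14, an L position)
n=16: L (options 15(W), 11(W), 9(W) are all W)
n=17: W (go to 16, an L position)
n=18: L (options 17(W), 13(W), 11(W) are all W)
The losing starting values of n are exactly the entries labelled L in this table (10 of them).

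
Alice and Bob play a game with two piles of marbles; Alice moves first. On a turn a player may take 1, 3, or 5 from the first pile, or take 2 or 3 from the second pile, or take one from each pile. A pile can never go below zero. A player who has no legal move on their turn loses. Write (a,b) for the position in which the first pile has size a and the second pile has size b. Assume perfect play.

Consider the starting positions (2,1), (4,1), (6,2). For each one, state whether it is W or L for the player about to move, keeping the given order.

(2,1): L, (4,1): L, (6,2): W

Work bottom-up. With no move the player to move loses. Otherwise the position is W if at least one move leads to an L position for the opponent, and L if every move leads to a W.
No move ever increases a pile, so every position that can arise here has a ≤ 6 and b ≤ 2; it is enough to label the cells with 0 ≤ a ≤ 6 and 0 ≤ b ≤ 2.
Every move lowers a or b (never raises either), so fill the grid row by row in increasing a, and left to right within a row: each cell's successors are then already labelled.
      b=0  b=1  b=2
a=0:    L    L    W
a=1:    W    W    W
a=2:    L    L    W
a=3:    W    W    W
a=4:    L    L    W
a=5:    W    W    W
a=6:    L    L    W
Cells with no legal move (terminal, hence L): (0,0), (0,1).
The remaining L cells, each justified by listing all of its moves:
(2,0): the only move is to (1,0)(W), a W ⇒ L
(2,1): moves to (1,1)(W), (1,0)(W); every one is W ⇒ L
(4,0): moves to (3,0)(W), (1,0)(W); every one is W ⇒ L
(4,1): moves to (3,1)(W), (1,1)(W), (3,0)(W); every one is W ⇒ L
(6,0): moves to (5,0)(W), (3,0)(W), (1,0)(W); every one is W ⇒ L
(6,1): moves to (5,1)(W), (3,1)(W), (1,1)(W), (5,0)(W); every one is W ⇒ L
Every other cell has at least one move into one of the L cells above, so it is W.
(2,1): one of the L cells justified above, so L
(4,1): one of the L cells justified above, so L
(6,2): the move to (6,0) reaches an L cell, so W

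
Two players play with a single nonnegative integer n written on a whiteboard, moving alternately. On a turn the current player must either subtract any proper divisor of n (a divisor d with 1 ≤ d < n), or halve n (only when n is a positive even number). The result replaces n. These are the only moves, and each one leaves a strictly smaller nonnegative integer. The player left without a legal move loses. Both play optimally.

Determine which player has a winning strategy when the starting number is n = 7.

The second player wins.

Positions with no move are L. A position that does have a move is losing for the player to move precisely when every available move leads to a winning position for the opponent. Fill in the labels:
n=0: no move → L
n=1: no move → L
n=2: →1(L), so W
n=3: →2(W) only, which is W, so L
n=4: →3(L), so W
n=5: →4(W) only, which is W, so L
n=6: →3(L), so W
n=7: →6(W) only, which is W, so L
Every move from 7 reaches a W position, so the mover loses.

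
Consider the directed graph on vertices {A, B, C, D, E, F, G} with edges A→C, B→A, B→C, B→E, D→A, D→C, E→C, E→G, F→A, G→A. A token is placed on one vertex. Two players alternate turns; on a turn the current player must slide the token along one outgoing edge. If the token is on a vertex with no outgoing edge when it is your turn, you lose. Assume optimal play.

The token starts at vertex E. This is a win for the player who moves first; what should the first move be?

Move to G.

Use the standard recursion: the mover loses at a terminal position; elsewhere, the mover wins exactly when some move hands the opponent an L position.
Every edge goes from a vertex to one that appears earlier in the order C, A, G, D, E, B, F, so processing vertices in that order labels each vertex after all of its successors.
C: no outgoing edge → L
A: reaches L-position C → W
G: only reaches A(W), which is W → L
D: reaches L-position C → W
E: reaches L-position G → W
B: reaches L-position C → W
F: only reaches A(W), which is W → L
From E, the L positions reachable in one move are: G, C. Any move reaching one of these is winning.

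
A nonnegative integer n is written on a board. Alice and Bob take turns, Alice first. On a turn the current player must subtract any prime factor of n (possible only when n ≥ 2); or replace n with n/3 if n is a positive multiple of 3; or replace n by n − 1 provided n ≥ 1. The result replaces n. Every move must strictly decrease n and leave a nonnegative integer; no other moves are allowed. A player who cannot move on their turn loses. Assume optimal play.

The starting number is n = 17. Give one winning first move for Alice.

Work bottom-up. With no move the player to move loses. Otherwise the position is W if at least one move leads to an L position for the opponent, and L if every move leads to a W.
n=0: no move → L
n=1: W (go to 0, an L position)
n=2: W (go to 0, an L position)
n=3: W (go to 0, an L position)
n=4: L (options 2(W), 3(W) are all W)
n=5: W (go to 0, an L position)
n=6: W (go to 4, an L position)
n=7: W (go to 0, an L position)
n=8: L (options 6(W), 7(W) are all W)
n=9: W (go to 8, an L position)
n=10: W (go to 8, an L position)
n=11: W (go to 0, an L position)
n=12: W (go to 4, an L position)
n=13: W (go to 0, an L position)
n=14: L (options 7(W), 12(W), 13(W) are all W)
n=15: W (go to 14, an L position)
n=16: W (go to 14, an L position)
n=17: W (go to 0, an L position)
From 17, the L positions reachable in one move are: 0.

Move to 0.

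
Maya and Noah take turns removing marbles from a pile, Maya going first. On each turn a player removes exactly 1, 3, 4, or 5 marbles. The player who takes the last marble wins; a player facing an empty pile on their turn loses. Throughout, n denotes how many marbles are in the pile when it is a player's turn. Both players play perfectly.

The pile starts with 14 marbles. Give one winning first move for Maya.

Compute win/loss labels from the base case upward. A position with no move is L. Any other position is W if it can reach an L in one move, else L.
n=0: no move → L
n=1: W (go to 0, an L position)
n=2: L (sole option 1(W) is W)
n=3: W (go to 2, an L position)
n=4: W (go to 0, an L position)
n=5: W (go to 2, an L position)
n=6: W (go to 2, an L position)
n=7: W (go to 2, an L position)
n=8: L (options 7(W), 5(W), 4(W), 3(W) are all W)
n=9: W (go to 8, an L position)
n=10: L (options 9(W), 7(W), 6(W), 5(W) are all W)
n=11: W (go to 10, an L position)
n=12: W (go to 8, an L position)
n=13: W (go to 10, an L position)
n=14: W (go to 10, an L position)
From 14, the L positions reachable in one move are: 10.

Remove 4, leaving 10.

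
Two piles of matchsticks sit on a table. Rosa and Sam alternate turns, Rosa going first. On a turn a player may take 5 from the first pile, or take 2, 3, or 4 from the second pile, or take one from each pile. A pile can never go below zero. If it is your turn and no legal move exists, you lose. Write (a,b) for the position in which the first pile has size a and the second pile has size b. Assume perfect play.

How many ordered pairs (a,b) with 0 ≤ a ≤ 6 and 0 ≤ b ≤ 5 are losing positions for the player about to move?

14

Build the W/L table. Terminal = L. A non-terminal position is W if it has a move to some L; otherwise it is L.
Every move lowers a or b (never raises either), so fill the grid row by row in increasing a, and left to right within a row: each cell's successors are then already labelled.
      b=0  b=1  b=2  b=3  b=4  b=5
a=0:    L    L    W    W    W    W
a=1:    L    W    W    W    W    L
a=2:    L    W    W    W    W    L
a=3:    L    W    W    W    W    L
a=4:    L    W    W    W    W    L
a=5:    W    W    L    L    W    W
a=6:    W    L    L    W    W    W
Cells with no legal move (terminal, hence L): (0,0), (0,1), (1,0), (2,0), (3,0), (4,0).
The remaining L cells, each justified by listing all of its moves:
(1,5): →(1,3)(W), (1,2)(W), (1,1)(W), (0,4)(W) — all W, so L
(2,5): →(2,3)(W), (2,2)(W), (2,1)(W), (1,4)(W) — all W, so L
(3,5): →(3,3)(W), (3,2)(W), (3,1)(W), (2,4)(W) — all W, so L
(4,5): →(4,3)(W), (4,2)(W), (4,1)(W), (3,4)(W) — all W, so L
(5,2): →(0,2)(W), (5,0)(W), (4,1)(W) — all W, so L
(5,3): →(0,3)(W), (5,1)(W), (5,0)(W), (4,2)(W) — all W, so L
(6,1): →(1,1)(W), (5,0)(W) — all W, so L
(6,2): →(1,2)(W), (6,0)(W), (5,1)(W) — all W, so L
Every other cell has at least one move into one of the L cells above, so it is W.
L cells per row: a=0: 2, a=1: 2, a=2: 2, a=3: 2, a=4: 2, a=5: 2, a=6: 2; total 14.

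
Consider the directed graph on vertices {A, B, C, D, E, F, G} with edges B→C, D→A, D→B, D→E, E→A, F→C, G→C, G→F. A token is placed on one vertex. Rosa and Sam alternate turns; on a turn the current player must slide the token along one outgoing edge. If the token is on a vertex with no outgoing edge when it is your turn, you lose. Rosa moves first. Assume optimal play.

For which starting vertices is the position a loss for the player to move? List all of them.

Work bottom-up. With no move the player to move loses. Otherwise the position is W if at least one move leads to an L position for the opponent, and L if every move leads to a W.
Every edge goes from a vertex to one that appears earlier in the order A, C, F, E, G, B, D, so processing vertices in that order labels each vertex after all of its successors.
A: no outgoing edge → L
C: no outgoing edge → L
F: can move to C, which is L ⇒ W
E: can move to A, which is L ⇒ W
G: can move to C, which is L ⇒ W
B: can move to C, which is L ⇒ W
D: can move to A, which is L ⇒ W
The losing starting vertices are exactly the entries labelled L in this table (2 of them).

A, C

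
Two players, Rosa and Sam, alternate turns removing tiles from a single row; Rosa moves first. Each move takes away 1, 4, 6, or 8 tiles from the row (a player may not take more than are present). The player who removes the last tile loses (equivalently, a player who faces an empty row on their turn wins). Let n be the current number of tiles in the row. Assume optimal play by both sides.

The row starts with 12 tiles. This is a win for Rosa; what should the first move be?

Remove 4, leaving 8.

Compute win/loss labels from the base case upward. A position with no move is W. Any other position is W if it can reach an L in one move, else L.
n=0: no move; the opponent has just taken the last tile and therefore loses → W
n=1: the only move is to 0(W), a W ⇒ L
n=2: can move to 1, which is L ⇒ W
n=3: the only move is to 2(W), a W ⇒ L
n=4: can move to 3, which is L ⇒ W
n=5: can move to 1, which is L ⇒ W
n=6: moves to 5(W), 2(W), 0(W); every one is W ⇒ L
n=7: can move to 6, which is L ⇒ W
n=8: moves to 7(W), 4(W), 2(W), 0(W); every one is W ⇒ L
n=9: can move to 8, which is L ⇒ W
n=10: can move to 6, which is L ⇒ W
n=11: can move to 3, which is L ⇒ W
n=12: can move to 8, which is L ⇒ W
From 12, the L positions reachable in one move are: 8, 6. Any move reaching one of these is winning.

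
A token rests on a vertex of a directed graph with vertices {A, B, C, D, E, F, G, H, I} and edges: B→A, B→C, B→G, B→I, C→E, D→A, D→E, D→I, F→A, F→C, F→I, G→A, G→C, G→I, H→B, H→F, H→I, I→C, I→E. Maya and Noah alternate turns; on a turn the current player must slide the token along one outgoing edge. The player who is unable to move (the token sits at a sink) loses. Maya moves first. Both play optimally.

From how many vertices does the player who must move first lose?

Classify positions by backward induction: terminal positions (no move available) are L. From any other position, the mover wins iff some move reaches an L.
Every edge goes from a vertex to one that appears earlier in the order E, A, C, I, G, F, B, H, D, so processing vertices in that order labels each vertex after all of its successors.
E: no outgoing edge → L
A: no outgoing edge → L
C: can move to E, which is L ⇒ W
I: can move to E, which is L ⇒ W
G: can move to A, which is L ⇒ W
F: can move to A, which is L ⇒ W
B: can move to A, which is L ⇒ W
H: moves to B(W), F(W), I(W); every one is W ⇒ L
D: can move to A, which is L ⇒ W
The L vertices are A, E, H; that is 3 in all.

3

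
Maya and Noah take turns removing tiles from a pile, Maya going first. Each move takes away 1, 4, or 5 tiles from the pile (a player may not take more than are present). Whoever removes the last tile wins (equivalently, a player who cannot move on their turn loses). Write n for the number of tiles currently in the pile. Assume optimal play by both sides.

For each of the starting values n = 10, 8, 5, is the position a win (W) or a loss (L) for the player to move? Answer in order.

Compute win/loss labels from the base case upward. A position with no move is L. Any other position is W if it can reach an L in one move, else L.
n=0: no move → L
n=1: reaches L-position 0 → W
n=2: only reaches 1(W), which is W → L
n=3: reaches L-position 2 → W
n=4: reaches L-position 0 → W
n=5: reaches L-position 0 → W
n=6: reaches L-position 2 → W
n=7: reaches L-position 2 → W
n=8: only reaches 7(W), 4(W), 3(W), all W → L
n=9: reaches L-position 8 → W
n=10: only reaches 9(W), 6(W), 5(W), all W → L

10: L, 8: L, 5: W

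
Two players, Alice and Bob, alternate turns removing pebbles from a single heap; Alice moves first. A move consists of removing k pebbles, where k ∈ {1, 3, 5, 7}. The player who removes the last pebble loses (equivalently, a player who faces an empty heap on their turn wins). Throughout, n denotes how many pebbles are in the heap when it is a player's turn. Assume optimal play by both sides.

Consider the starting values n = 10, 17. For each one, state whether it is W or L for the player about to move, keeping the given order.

10: W, 17: L

Positions with no move are W. A position that does have a move is losing for the player to move precisely when every available move leads to a winning position for the opponent. Fill in the labels:
n=0: no move; the opponent has just taken the last pebble and therefore loses → W
n=1: →0(W) only, which is W, so L
n=2: →1(L), so W
n=3: →2(W), 0(W) — all W, so L
n=4: →3(L), so W
n=5: →4(W), 2(W), 0(W) — all W, so L
n=6: →5(L), so W
n=7: →6(W), 4(W), 2(W), 0(W) — all W, so L
n=8: →7(L), so W
n=9: →8(W), 6(W), 4(W), 2(W) — all W, so L
n=10: →9(L), so W
n=11: →10(W), 8(W), 6(W), 4(W) — all W, so L
n=12: →11(L), so W
n=13: →12(W), 10(W), 8(W), 6(W) — all W, so L
n=14: →13(L), so W
n=15: →14(W), 12(W), 10(W), 8(W) — all W, so L
n=16: →15(L), so W
n=17: →16(W), 14(W), 12(W), 10(W) — all W, so L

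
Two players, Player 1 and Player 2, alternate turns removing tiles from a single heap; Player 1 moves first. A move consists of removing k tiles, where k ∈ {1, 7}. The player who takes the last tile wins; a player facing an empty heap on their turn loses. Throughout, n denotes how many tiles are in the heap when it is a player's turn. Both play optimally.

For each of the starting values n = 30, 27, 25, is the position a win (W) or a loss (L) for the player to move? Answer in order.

30: L, 27: W, 25: W

Positions with no move are L. A position that does have a move is losing for the player to move precisely when every available move leads to a winning position for the opponent. Fill in the labels:
n=0: no move → L
n=1: reaches L-position 0 → W
n=2: only reaches 1(W), which is W → L
n=3: reaches L-position 2 → W
n=4: only reaches 3(W), which is W → L
n=5: reaches L-position 4 → W
n=6: only reaches 5(W), which is W → L
n=7: reaches L-position 6 → W
n=8: only reaches 7(W), 1(W), all W → L
n=9: reaches L-position 8 → W
n=10: only reaches 9(W), 3(W), all W → L
n=11: reaches L-position 10 → W
n=12: only reaches 11(W), 5(W), all W → L
n=13: reaches L-position 12 → W
n=14: only reaches 13(W), 7(W), all W → L
n=15: reaches L-position 14 → W
n=16: only reaches 15(W), 9(W), all W → L
n=17: reaches L-position 16 → W
n=18: only reaches 17(W), 11(W), all W → L
n=19: reaches L-position 18 → W
n=20: only reaches 19(W), 13(W), all W → L
n=21: reaches L-position 20 → W
n=22: only reaches 21(W), 15(W), all W → L
n=23: reaches L-position 22 → W
n=24: only reaches 23(W), 17(W), all W → L
n=25: reaches L-position 24 → W
n=26: only reaches 25(W), 19(W), all W → L
n=27: reaches L-position 26 → W
n=28: only reaches 27(W), 21(W), all W → L
n=29: reaches L-position 28 → W
n=30: only reaches 29(W), 23(W), all W → L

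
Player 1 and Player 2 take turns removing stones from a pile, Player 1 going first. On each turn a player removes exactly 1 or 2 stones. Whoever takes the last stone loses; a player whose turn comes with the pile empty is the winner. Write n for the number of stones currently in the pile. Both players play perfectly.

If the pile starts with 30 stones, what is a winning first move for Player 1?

Use the standard recursion: the mover wins at a terminal position; elsewhere, the mover wins exactly when some move hands the opponent an L position.
n=0: no move; the opponent has just taken the last stone and therefore loses → W
n=1: →0(W) only, which is W, so L
n=2: →1(L), so W
n=3: →1(L), so W
n=4: →3(W), 2(W) — all W, so L
n=5: →4(L), so W
n=6: →4(L), so W
n=7: →6(W), 5(W) — all W, so L
n=8: →7(L), so W
n=9: →7(L), so W
n=10: →9(W), 8(W) — all W, so L
n=11: →10(L), so W
n=12: →10(L), so W
n=13: →12(W), 11(W) — all W, so L
n=14: →13(L), so W
n=15: →13(L), so W
n=16: →15(W), 14(W) — all W, so L
n=17: →16(L), so W
n=18: →16(L), so W
n=19: →18(W), 17(W) — all W, so L
n=20: →19(L), so W
n=21: →19(L), so W
n=22: →21(W), 20(W) — all W, so L
n=23: →22(L), so W
n=24: →22(L), so W
n=25: →24(W), 23(W) — all W, so L
n=26: →25(L), so W
n=27: →25(L), so W
n=28: →27(W), 26(W) — all W, so L
n=29: →28(L), so W
n=30: →28(L), so W
From 30, the L positions reachable in one move are: 28.

Remove 2, leaving 28.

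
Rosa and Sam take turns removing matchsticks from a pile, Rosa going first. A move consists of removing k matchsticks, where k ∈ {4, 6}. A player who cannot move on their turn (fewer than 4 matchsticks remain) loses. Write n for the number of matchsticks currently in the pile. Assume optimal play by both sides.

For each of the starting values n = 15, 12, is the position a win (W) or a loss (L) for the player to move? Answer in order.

Work bottom-up. With no move the player to move loses. Otherwise the position is W if at least one move leads to an L position for the opponent, and L if every move leads to a W.
n=0: no move → L
n=1: no move → L
n=2: no move → L
n=3: no move → L
n=4: reaches L-position 0 → W
n=5: reaches L-position 1 → W
n=6: reaches L-position 2 → W
n=7: reaches L-position 3 → W
n=8: reaches L-position 2 → W
n=9: reaches L-position 3 → W
n=10: only reaches 6(W), 4(W), all W → L
n=11: only reaches 7(W), 5(W), all W → L
n=12: only reaches 8(W), 6(W), all W → L
n=13: only reaches 9(W), 7(W), all W → L
n=14: reaches L-position 10 → W
n=15: reaches L-position 11 → W

15: W, 12: L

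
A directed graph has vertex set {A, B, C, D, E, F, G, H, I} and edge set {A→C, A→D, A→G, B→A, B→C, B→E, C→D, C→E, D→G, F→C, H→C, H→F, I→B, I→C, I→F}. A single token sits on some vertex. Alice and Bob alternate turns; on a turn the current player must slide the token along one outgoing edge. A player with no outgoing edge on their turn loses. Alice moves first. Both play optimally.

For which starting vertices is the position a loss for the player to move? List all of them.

Use the standard recursion: the mover loses at a terminal position; elsewhere, the mover wins exactly when some move hands the opponent an L position.
Every edge goes from a vertex to one that appears earlier in the order G, E, D, C, A, B, F, I, H, so processing vertices in that order labels each vertex after all of its successors.
G: no outgoing edge → L
E: no outgoing edge → L
D: →G(L), so W
C: →E(L), so W
A: →G(L), so W
B: →E(L), so W
F: →C(W) only, which is W, so L
I: →F(L), so W
H: →F(L), so W
Reading off the rows marked L gives the requested list; there are 3 such vertices.

E, F, G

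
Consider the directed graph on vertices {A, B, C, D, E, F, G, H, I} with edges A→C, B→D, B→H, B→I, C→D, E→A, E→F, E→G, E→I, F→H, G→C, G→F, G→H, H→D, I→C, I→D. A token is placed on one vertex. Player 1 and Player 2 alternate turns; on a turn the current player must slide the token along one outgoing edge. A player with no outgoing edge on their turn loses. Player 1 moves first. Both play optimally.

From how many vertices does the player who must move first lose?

Compute win/loss labels from the base case upward. A position with no move is L. Any other position is W if it can reach an L in one move, else L.
Every edge goes from a vertex to one that appears earlier in the order D, C, I, H, F, A, B, G, E, so processing vertices in that order labels each vertex after all of its successors.
D: no outgoing edge → L
C: reaches L-position D → W
I: reaches L-position D → W
H: reaches L-position D → W
F: only reaches H(W), which is W → L
A: only reaches C(W), which is W → L
B: reaches L-position D → W
G: reaches L-position F → W
E: reaches L-position A → W
The L vertices are A, D, F; that is 3 in all.

3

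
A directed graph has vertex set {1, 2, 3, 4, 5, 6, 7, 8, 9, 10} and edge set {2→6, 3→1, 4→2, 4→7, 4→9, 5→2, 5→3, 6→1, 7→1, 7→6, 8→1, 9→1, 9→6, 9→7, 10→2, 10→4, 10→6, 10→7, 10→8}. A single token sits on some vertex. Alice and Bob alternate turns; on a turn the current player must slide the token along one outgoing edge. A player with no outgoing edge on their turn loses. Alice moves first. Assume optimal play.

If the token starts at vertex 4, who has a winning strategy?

Compute win/loss labels from the base case upward. A position with no move is L. Any other position is W if it can reach an L in one move, else L.
Every edge goes from a vertex to one that appears earlier in the order 1, 6, 7, 9, 2, 4, 8, 3, 10, 5, so processing vertices in that order labels each vertex after all of its successors.
1: no outgoing edge → L
6: W (go to 1, an L position)
7: W (go to 1, an L position)
9: W (go to 1, an L position)
2: L (sole option 6(W) is W)
4: W (go to 2, an L position)
8: W (go to 1, an L position)
3: W (go to 1, an L position)
10: W (go to 2, an L position)
5: W (go to 2, an L position)
The starting position 4 is W: Alice should move to 2, handing over an L position.

Alice wins.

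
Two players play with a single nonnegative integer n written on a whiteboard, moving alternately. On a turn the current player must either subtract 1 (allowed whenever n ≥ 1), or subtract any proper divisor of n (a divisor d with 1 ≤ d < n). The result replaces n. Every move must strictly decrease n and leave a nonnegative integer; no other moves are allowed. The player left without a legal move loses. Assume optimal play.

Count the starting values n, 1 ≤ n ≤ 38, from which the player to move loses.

Positions with no move are L. A position that does have a move is losing for the player to move precisely when every available move leads to a winning position for the opponent. Fill in the labels:
n=0: no move → L
n=1: W (go to 0, an L position)
n=2: L (sole option 1(W) is W)
n=3: W (go to 2, an L position)
n=4: W (go to 2, an L position)
n=5: L (sole option 4(W) is W)
n=6: W (go to 5, an L position)
n=7: L (sole option 6(W) is W)
n=8: W (go to 7, an L position)
n=9: L (options 6(W), 8(W) are all W)
n=10: W (go to 5, an L position)
n=11: L (sole option 10(W) is W)
n=12: W (go to 9, an L position)
n=13: L (sole option 12(W) is W)
n=14: W (go to 7, an L position)
n=15: L (options 10(W), 12(W), 14(W) are all W)
n=16: W (go to 15, an L position)
n=17: L (sole option 16(W) is W)
n=18: W (go to 9, an L position)
n=19: L (sole option 18(W) is W)
n=20: W (go to 15, an L position)
n=21: L (options 14(W), 18(W), 20(W) are all W)
n=22: W (go to 11, an L position)
n=23: L (sole option 22(W) is W)
n=24: W (go to 21, an L position)
n=25: L (options 20(W), 24(W) are all W)
n=26: W (go to 13, an L position)
n=27: L (options 18(W), 24(W), 26(W) are all W)
n=28: W (go to 21, an L position)
n=29: L (sole option 28(W) is W)
n=30: W (go to 15, an L position)
n=31: L (sole option 30(W) is W)
n=32: W (go to 31, an L position)
n=33: L (options 22(W), 30(W), 32(W) are all W)
n=34: W (go to 17, an L position)
n=35: L (options 28(W), 30(W), 34(W) are all W)
n=36: W (go to 27, an L position)
n=37: L (sole option 36(W) is W)
n=38: W (go to 19, an L position)
L entries with 1 ≤ n ≤ 38 (n=0 is outside the asked range and is not counted): n = 2, 5, 7, 9, 11, 13, 15, 17, 19, 21, 23, 25, 27, 29, 31, 33, 35, 37; that makes 18.

18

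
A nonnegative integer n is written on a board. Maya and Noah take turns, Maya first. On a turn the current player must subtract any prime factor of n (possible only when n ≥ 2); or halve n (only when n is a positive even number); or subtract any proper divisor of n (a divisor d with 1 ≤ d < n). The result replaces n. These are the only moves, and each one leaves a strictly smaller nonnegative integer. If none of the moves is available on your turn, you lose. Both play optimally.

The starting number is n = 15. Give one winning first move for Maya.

Move to 14.

Build the W/L table. Terminal = L. A non-terminal position is W if it has a move to some L; otherwise it is L.
n=0: no move → L
n=1: no move → L
n=2: →0(L), so W
n=3: →0(L), so W
n=4: →2(W), 3(W) — all W, so L
n=5: →0(L), so W
n=6: →4(L), so W
n=7: →0(L), so W
n=8: →4(L), so W
n=9: →6(W), 8(W) — all W, so L
n=10: →9(L), so W
n=11: →0(L), so W
n=12: →9(L), so W
n=13: →0(L), so W
n=14: →7(W), 12(W), 13(W) — all W, so L
n=15: →14(L), so W
From 15, the L positions reachable in one move are: 14.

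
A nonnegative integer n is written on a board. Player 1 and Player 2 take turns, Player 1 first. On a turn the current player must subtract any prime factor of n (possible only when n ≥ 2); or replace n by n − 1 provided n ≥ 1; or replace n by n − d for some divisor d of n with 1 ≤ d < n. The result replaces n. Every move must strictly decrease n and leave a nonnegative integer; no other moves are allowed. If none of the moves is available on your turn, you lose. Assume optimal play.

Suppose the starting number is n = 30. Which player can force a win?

Classify positions by backward induction: terminal positions (no move available) are L. From any other position, the mover wins iff some move reaches an L.
n=0: no move → L
n=1: W (go to 0, an L position)
n=2: W (go to 0, an L position)
n=3: W (go to 0, an L position)
n=4: L (options 2(W), 3(W) are all W)
n=5: W (go to 0, an L position)
n=6: W (go to 4, an L position)
n=7: W (go to 0, an L position)
n=8: W (go to 4, an L position)
n=9: L (options 6(W), 8(W) are all W)
n=10: W (go to 9, an L position)
n=11: W (go to 0, an L position)
n=12: W (go to 9, an L position)
n=13: W (go to 0, an L position)
n=14: L (options 7(W), 12(W), 13(W) are all W)
n=15: W (go to 14, an L position)
n=16: W (go to 14, an L position)
n=17: W (go to 0, an L position)
n=18: W (go to 9, an L position)
n=19: W (go to 0, an L position)
n=20: L (options 10(W), 15(W), 16(W), 18(W), 19(W) are all W)
n=21: W (go to 14, an L position)
n=22: W (go to 20, an L position)
n=23: W (go to 0, an L position)
n=24: W (go to 20, an L position)
n=25: W (go to 20, an L position)
n=26: L (options 13(W), 24(W), 25(W) are all W)
n=27: W (go to 26, an L position)
n=28: W (go to 14, an L position)
n=29: W (go to 0, an L position)
n=30: W (go to 20, an L position)
The starting position 30 is W: Player 1 should move to 20, handing over an L position.

Player 1 wins.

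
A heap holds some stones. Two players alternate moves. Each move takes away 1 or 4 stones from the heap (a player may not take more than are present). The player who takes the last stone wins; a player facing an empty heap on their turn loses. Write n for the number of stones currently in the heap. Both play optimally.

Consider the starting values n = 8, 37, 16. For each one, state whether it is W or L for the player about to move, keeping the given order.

8: W, 37: L, 16: W

Work bottom-up. With no move the player to move loses. Otherwise the position is W if at least one move leads to an L position for the opponent, and L if every move leads to a W.
n=0: no move → L
n=1: W (go to 0, an L position)
n=2: L (sole option 1(W) is W)
n=3: W (go to 2, an L position)
n=4: W (go to 0, an L position)
n=5: L (options 4(W), 1(W) are all W)
n=6: W (go to 5, an L position)
n=7: L (options 6(W), 3(W) are all W)
n=8: W (go to 7, an L position)
n=9: W (go to 5, an L position)
n=10: L (options 9(W), 6(W) are all W)
n=11: W (go to 10, an L position)
n=12: L (options 11(W), 8(W) are all W)
n=13: W (go to 12, an L position)
n=14: W (go to 10, an L position)
n=15: L (options 14(W), 11(W) are all W)
n=16: W (go to 15, an L position)
n=17: L (options 16(W), 13(W) are all W)
n=18: W (go to 17, an L position)
n=19: W (go to 15, an L position)
n=20: L (options 19(W), 16(W) are all W)
n=21: W (go to 20, an L position)
n=22: L (options 21(W), 18(W) are all W)
n=23: W (go to 22, an L position)
n=24: W (go to 20, an L position)
n=25: L (options 24(W), 21(W) are all W)
n=26: W (go to 25, an L position)
n=27: L (options 26(W), 23(W) are all W)
n=28: W (go to 27, an L position)
n=29: W (go to 25, an L position)
n=30: L (options 29(W), 26(W) are all W)
n=31: W (go to 30, an L position)
n=32: L (options 31(W), 28(W) are all W)
n=33: W (go to 32, an L position)
n=34: W (go to 30, an L position)
n=35: L (options 34(W), 31(W) are all W)
n=36: W (go to 35, an L position)
n=37: L (options 36(W), 33(W) are all W)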